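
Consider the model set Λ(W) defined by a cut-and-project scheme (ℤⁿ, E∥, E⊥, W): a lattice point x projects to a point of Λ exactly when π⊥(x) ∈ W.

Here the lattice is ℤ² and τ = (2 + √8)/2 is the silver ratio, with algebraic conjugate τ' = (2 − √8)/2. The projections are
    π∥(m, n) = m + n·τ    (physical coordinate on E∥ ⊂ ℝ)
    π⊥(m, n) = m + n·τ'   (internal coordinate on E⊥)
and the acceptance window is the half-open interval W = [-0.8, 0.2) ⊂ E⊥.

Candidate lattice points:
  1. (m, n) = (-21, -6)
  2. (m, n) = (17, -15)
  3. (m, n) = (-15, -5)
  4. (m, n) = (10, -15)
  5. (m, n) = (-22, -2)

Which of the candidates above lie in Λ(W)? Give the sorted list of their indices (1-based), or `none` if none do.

none

Compute τ' = (2−√8)/2 = -0.41421, so π⊥(m,n) = m -0.41421·n.
#1 (-21,-6): internal coord -21 + (-6)·τ' = -18.51472; -18.51472 ∉ [-0.8, 0.2) → out
#2 (17,-15): internal coord 17 + (-15)·τ' = +23.21320; +23.21320 ∉ [-0.8, 0.2) → out
#3 (-15,-5): internal coord -15 + (-5)·τ' = -12.92893; -12.92893 ∉ [-0.8, 0.2) → out
#4 (10,-15): internal coord 10 + (-15)·τ' = +16.21320; +16.21320 ∉ [-0.8, 0.2) → out
#5 (-22,-2): internal coord -22 + (-2)·τ' = -21.17157; -21.17157 ∉ [-0.8, 0.2) → out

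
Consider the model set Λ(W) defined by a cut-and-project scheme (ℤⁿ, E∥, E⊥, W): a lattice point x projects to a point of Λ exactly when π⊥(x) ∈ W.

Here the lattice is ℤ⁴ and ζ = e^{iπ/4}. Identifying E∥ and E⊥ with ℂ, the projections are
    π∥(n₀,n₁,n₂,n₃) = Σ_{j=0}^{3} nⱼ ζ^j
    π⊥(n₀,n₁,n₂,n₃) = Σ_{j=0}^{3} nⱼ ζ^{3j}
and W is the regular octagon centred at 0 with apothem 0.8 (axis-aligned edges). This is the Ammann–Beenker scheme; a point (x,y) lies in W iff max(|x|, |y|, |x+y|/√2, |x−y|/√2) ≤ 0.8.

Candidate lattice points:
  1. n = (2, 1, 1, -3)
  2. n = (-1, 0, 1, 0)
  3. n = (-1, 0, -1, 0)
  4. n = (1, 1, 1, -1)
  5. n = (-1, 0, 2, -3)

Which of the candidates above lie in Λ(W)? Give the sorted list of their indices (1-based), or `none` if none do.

π⊥(n) = n₀ + n₁ζ³ + n₂ζ⁶ + n₃ζ⁹ where ζ = e^{iπ/4}.
candidate 1: n = (2, 1, 1, -3) → π⊥ ≈ (-0.8284, -2.4142); max(|x|,|y|,|x±y|/√2) = 2.4142 > 0.8 ⇒ ∉ W
candidate 2: n = (-1, 0, 1, 0) → π⊥ ≈ (-1.0000, -1.0000); max(|x|,|y|,|x±y|/√2) = 1.4142 > 0.8 ⇒ ∉ W
candidate 3: n = (-1, 0, -1, 0) → π⊥ ≈ (-1.0000, +1.0000); max(|x|,|y|,|x±y|/√2) = 1.4142 > 0.8 ⇒ ∉ W
candidate 4: n = (1, 1, 1, -1) → π⊥ ≈ (-0.4142, -1.0000); max(|x|,|y|,|x±y|/√2) = 1.0000 > 0.8 ⇒ ∉ W
candidate 5: n = (-1, 0, 2, -3) → π⊥ ≈ (-3.1213, -4.1213); max(|x|,|y|,|x±y|/√2) = 5.1213 > 0.8 ⇒ ∉ W

none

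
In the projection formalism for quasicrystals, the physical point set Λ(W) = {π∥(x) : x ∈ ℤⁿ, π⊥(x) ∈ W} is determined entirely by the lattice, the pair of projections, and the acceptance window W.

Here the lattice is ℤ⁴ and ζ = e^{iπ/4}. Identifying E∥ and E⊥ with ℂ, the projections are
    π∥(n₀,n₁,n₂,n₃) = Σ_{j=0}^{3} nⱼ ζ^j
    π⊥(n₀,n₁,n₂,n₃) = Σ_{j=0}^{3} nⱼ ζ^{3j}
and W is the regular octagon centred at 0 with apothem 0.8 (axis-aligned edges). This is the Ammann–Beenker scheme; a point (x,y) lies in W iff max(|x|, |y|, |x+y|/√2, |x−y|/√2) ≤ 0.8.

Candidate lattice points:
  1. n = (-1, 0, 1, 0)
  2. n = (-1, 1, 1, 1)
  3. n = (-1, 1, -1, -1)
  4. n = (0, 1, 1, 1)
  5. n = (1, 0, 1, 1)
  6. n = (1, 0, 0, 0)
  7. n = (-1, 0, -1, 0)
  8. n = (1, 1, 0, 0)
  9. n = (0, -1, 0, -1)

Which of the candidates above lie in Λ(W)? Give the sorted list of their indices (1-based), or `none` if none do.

π⊥(n) = n₀ + n₁ζ³ + n₂ζ⁶ + n₃ζ⁹ where ζ = e^{iπ/4}.
candidate 1: n = (-1, 0, 1, 0) → π⊥ ≈ (-1.0000, -1.0000); max(|x|,|y|,|x±y|/√2) = 1.4142 > 0.8 ⇒ ∉ W
candidate 2: n = (-1, 1, 1, 1) → π⊥ ≈ (-1.0000, +0.4142); max(|x|,|y|,|x±y|/√2) = 1.0000 > 0.8 ⇒ ∉ W
candidate 3: n = (-1, 1, -1, -1) → π⊥ ≈ (-2.4142, +1.0000); max(|x|,|y|,|x±y|/√2) = 2.4142 > 0.8 ⇒ ∉ W
candidate 4: n = (0, 1, 1, 1) → π⊥ ≈ (+0.0000, +0.4142); max(|x|,|y|,|x±y|/√2) = 0.4142 ≤ 0.8 ⇒ ∈ W
candidate 5: n = (1, 0, 1, 1) → π⊥ ≈ (+1.7071, -0.2929); max(|x|,|y|,|x±y|/√2) = 1.7071 > 0.8 ⇒ ∉ W
candidate 6: n = (1, 0, 0, 0) → π⊥ ≈ (+1.0000, +0.0000); max(|x|,|y|,|x±y|/√2) = 1.0000 > 0.8 ⇒ ∉ W
candidate 7: n = (-1, 0, -1, 0) → π⊥ ≈ (-1.0000, +1.0000); max(|x|,|y|,|x±y|/√2) = 1.4142 > 0.8 ⇒ ∉ W
candidate 8: n = (1, 1, 0, 0) → π⊥ ≈ (+0.2929, +0.7071); max(|x|,|y|,|x±y|/√2) = 0.7071 ≤ 0.8 ⇒ ∈ W
candidate 9: n = (0, -1, 0, -1) → π⊥ ≈ (+0.0000, -1.4142); max(|x|,|y|,|x±y|/√2) = 1.4142 > 0.8 ⇒ ∉ W

4, 8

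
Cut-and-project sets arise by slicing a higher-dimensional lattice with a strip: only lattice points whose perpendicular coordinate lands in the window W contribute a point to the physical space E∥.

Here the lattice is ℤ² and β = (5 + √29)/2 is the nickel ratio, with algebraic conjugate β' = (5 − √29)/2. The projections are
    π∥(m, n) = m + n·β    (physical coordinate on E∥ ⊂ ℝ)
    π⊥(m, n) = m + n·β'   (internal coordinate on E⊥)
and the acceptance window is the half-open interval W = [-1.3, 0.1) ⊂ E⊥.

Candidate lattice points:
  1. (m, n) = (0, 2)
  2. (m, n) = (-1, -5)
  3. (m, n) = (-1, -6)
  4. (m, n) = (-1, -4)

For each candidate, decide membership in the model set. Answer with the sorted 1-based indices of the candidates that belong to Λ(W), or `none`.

Compute β' = (5−√29)/2 = -0.192582, so π⊥(m,n) = m -0.192582·n.
candidate 1: (m,n)=(0,2) → π∥ = 0+2·β ≈ 10.385165, π⊥ = 0+2·β' ≈ -0.385165 ∈ [-1.3, 0.1) ⇒ IN Λ
candidate 2: (m,n)=(-1,-5) → π∥ = -1-5·β ≈ -26.962912, π⊥ = -1-5·β' ≈ -0.037088 ∈ [-1.3, 0.1) ⇒ IN Λ
candidate 3: (m,n)=(-1,-6) → π∥ = -1-6·β ≈ -32.155494, π⊥ = -1-6·β' ≈ 0.155494 ∉ [-1.3, 0.1) ⇒ out
candidate 4: (m,n)=(-1,-4) → π∥ = -1-4·β ≈ -21.770330, π⊥ = -1-4·β' ≈ -0.229670 ∈ [-1.3, 0.1) ⇒ IN Λ

1, 2, 4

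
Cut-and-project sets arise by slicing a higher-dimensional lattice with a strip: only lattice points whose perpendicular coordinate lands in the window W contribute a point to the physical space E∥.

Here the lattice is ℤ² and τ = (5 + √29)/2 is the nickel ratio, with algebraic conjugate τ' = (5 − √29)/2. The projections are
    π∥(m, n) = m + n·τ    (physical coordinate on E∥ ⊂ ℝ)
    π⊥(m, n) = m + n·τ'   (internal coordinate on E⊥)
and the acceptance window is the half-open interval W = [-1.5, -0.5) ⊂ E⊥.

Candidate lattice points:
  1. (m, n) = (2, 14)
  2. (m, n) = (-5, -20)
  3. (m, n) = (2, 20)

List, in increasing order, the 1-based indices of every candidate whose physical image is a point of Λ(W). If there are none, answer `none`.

1, 2

τ' = (5−√29)/2 ≈ -0.192582.
[1] lift (2,14): star map gives -0.696154; window check -1.5 ≤ -0.696154 < -0.5 is true → IN Λ
[2] lift (-5,-20): star map gives -1.148352; window check -1.5 ≤ -1.148352 < -0.5 is true → IN Λ
[3] lift (2,20): star map gives -1.851648; window check -1.5 ≤ -1.851648 < -0.5 is false → out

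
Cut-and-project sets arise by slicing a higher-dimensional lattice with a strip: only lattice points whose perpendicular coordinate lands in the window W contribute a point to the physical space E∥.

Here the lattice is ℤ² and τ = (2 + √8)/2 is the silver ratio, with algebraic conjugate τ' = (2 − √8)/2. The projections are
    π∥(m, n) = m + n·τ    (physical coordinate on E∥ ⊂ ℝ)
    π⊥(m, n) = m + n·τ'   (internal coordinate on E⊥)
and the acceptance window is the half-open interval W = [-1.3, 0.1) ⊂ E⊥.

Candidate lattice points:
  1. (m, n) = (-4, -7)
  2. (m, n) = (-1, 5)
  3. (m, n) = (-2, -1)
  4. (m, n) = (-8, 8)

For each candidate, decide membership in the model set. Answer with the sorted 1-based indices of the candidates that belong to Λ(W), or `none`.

τ' = (2−√8)/2 ≈ -0.41421.
candidate 1: (m,n)=(-4,-7) → π∥ = -4-7·τ ≈ -20.89949, π⊥ = -4-7·τ' ≈ -1.10051 ∈ [-1.3, 0.1) ⇒ IN Λ
candidate 2: (m,n)=(-1,5) → π∥ = -1+5·τ ≈ 11.07107, π⊥ = -1+5·τ' ≈ -3.07107 ∉ [-1.3, 0.1) ⇒ out
candidate 3: (m,n)=(-2,-1) → π∥ = -2-1·τ ≈ -4.41421, π⊥ = -2-1·τ' ≈ -1.58579 ∉ [-1.3, 0.1) ⇒ out
candidate 4: (m,n)=(-8,8) → π∥ = -8+8·τ ≈ 11.31371, π⊥ = -8+8·τ' ≈ -11.31371 ∉ [-1.3, 0.1) ⇒ out

1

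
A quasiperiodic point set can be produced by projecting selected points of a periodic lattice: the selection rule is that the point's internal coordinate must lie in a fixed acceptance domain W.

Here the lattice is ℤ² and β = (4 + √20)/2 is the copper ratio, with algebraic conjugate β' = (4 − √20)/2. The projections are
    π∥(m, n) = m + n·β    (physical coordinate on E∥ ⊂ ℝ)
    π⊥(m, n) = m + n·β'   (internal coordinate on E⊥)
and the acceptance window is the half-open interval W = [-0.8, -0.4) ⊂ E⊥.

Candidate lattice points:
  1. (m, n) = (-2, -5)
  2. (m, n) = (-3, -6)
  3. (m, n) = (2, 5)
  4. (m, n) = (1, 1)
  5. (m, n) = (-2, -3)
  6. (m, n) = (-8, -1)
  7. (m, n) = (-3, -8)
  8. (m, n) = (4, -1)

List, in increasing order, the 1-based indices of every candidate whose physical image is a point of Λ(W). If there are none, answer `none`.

none

Compute β' = (4−√20)/2 = -0.236068, so π⊥(m,n) = m -0.236068·n.
#1 (-2,-5): internal coord -2 + (-5)·β' = -0.819660; -0.819660 ∉ [-0.8, -0.4) → out
#2 (-3,-6): internal coord -3 + (-6)·β' = -1.583592; -1.583592 ∉ [-0.8, -0.4) → out
#3 (2,5): internal coord 2 + (5)·β' = +0.819660; +0.819660 ∉ [-0.8, -0.4) → out
#4 (1,1): internal coord 1 + (1)·β' = +0.763932; +0.763932 ∉ [-0.8, -0.4) → out
#5 (-2,-3): internal coord -2 + (-3)·β' = -1.291796; -1.291796 ∉ [-0.8, -0.4) → out
#6 (-8,-1): internal coord -8 + (-1)·β' = -7.763932; -7.763932 ∉ [-0.8, -0.4) → out
#7 (-3,-8): internal coord -3 + (-8)·β' = -1.111456; -1.111456 ∉ [-0.8, -0.4) → out
#8 (4,-1): internal coord 4 + (-1)·β' = +4.236068; +4.236068 ∉ [-0.8, -0.4) → out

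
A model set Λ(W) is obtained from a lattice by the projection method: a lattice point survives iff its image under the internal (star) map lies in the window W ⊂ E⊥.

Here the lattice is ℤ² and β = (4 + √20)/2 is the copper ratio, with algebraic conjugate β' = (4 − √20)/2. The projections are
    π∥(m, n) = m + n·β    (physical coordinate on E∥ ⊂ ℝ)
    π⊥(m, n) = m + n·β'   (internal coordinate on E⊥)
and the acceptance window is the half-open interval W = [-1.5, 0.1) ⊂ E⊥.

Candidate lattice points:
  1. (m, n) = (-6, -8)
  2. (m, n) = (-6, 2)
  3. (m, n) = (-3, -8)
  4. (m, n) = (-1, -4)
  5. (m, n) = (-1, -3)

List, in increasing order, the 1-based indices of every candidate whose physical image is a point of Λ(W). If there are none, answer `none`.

Numerically β ≈ 4.2361 and β' = −1/β ≈ -0.2361.
[1] lift (-6,-8): star map gives -4.1115; window check -1.5 ≤ -4.1115 < 0.1 is false → out
[2] lift (-6,2): star map gives -6.4721; window check -1.5 ≤ -6.4721 < 0.1 is false → out
[3] lift (-3,-8): star map gives -1.1115; window check -1.5 ≤ -1.1115 < 0.1 is true → IN Λ
[4] lift (-1,-4): star map gives -0.0557; window check -1.5 ≤ -0.0557 < 0.1 is true → IN Λ
[5] lift (-1,-3): star map gives -0.2918; window check -1.5 ≤ -0.2918 < 0.1 is true → IN Λ

3, 4, 5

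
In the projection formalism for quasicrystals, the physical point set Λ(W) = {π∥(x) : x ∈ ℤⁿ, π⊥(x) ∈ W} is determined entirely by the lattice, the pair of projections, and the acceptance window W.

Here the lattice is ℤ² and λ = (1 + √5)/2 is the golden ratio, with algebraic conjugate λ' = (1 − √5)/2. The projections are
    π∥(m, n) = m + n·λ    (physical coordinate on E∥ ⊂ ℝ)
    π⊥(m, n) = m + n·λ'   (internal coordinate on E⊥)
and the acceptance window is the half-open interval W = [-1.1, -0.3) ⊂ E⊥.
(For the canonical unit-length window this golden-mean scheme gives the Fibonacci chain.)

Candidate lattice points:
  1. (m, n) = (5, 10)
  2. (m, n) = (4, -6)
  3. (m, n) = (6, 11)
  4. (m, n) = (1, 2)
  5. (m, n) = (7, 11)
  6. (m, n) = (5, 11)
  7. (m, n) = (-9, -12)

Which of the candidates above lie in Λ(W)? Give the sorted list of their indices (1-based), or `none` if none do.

Compute λ' = (1−√5)/2 = -0.618034, so π⊥(m,n) = m -0.618034·n.
#1 (5,10): internal coord 5 + (10)·λ' = -1.180340; -1.180340 ∉ [-1.1, -0.3) → out
#2 (4,-6): internal coord 4 + (-6)·λ' = +7.708204; +7.708204 ∉ [-1.1, -0.3) → out
#3 (6,11): internal coord 6 + (11)·λ' = -0.798374; -0.798374 ∈ [-1.1, -0.3) → IN Λ
#4 (1,2): internal coord 1 + (2)·λ' = -0.236068; -0.236068 ∉ [-1.1, -0.3) → out
#5 (7,11): internal coord 7 + (11)·λ' = +0.201626; +0.201626 ∉ [-1.1, -0.3) → out
#6 (5,11): internal coord 5 + (11)·λ' = -1.798374; -1.798374 ∉ [-1.1, -0.3) → out
#7 (-9,-12): internal coord -9 + (-12)·λ' = -1.583592; -1.583592 ∉ [-1.1, -0.3) → out

3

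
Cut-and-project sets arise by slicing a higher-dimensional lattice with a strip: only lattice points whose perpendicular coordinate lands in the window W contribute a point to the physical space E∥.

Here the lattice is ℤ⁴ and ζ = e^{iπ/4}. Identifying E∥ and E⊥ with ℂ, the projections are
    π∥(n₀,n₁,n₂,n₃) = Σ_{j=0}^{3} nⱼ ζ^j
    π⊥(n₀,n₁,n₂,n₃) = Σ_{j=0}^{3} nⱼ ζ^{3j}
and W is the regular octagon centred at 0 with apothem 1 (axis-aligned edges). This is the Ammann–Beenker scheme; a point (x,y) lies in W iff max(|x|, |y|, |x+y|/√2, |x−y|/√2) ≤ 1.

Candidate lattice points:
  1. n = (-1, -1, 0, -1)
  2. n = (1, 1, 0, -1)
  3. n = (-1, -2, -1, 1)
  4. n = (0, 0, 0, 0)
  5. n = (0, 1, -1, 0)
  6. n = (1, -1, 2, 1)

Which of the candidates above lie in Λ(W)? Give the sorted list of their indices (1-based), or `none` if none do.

2, 4

Internal map: ζ^{3j} for j=0..3 gives (1,0), (−√2/2,√2/2), (0,−1), (√2/2,√2/2).
#1 (-1, -1, 0, -1): internal (-1.00000, -1.41421); octagon support 1.70711 vs apothem 1 → ∉ W
#2 (1, 1, 0, -1): internal (-0.41421, 0.00000); octagon support 0.41421 vs apothem 1 → ∈ W
#3 (-1, -2, -1, 1): internal (1.12132, 0.29289); octagon support 1.12132 vs apothem 1 → ∉ W
#4 (0, 0, 0, 0): internal (0.00000, 0.00000); octagon support 0.00000 vs apothem 1 → ∈ W
#5 (0, 1, -1, 0): internal (-0.70711, 1.70711); octagon support 1.70711 vs apothem 1 → ∉ W
#6 (1, -1, 2, 1): internal (2.41421, -2.00000); octagon support 3.12132 vs apothem 1 → ∉ W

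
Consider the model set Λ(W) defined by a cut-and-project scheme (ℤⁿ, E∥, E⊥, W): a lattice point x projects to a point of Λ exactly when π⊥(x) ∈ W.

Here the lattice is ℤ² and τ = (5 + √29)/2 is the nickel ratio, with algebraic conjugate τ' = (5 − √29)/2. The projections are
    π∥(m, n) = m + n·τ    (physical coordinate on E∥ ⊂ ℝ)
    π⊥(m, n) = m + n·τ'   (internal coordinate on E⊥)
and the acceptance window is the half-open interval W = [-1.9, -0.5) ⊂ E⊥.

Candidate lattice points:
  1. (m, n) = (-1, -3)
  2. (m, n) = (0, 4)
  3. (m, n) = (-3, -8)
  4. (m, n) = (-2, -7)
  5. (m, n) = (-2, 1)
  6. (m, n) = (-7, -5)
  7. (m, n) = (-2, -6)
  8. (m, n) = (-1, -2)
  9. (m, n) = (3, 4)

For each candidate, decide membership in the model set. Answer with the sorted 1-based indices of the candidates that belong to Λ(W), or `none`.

Compute τ' = (5−√29)/2 = -0.192582, so π⊥(m,n) = m -0.192582·n.
[1] lift (-1,-3): star map gives -0.422253; window check -1.9 ≤ -0.422253 < -0.5 is false → out
[2] lift (0,4): star map gives -0.770330; window check -1.9 ≤ -0.770330 < -0.5 is true → IN Λ
[3] lift (-3,-8): star map gives -1.459341; window check -1.9 ≤ -1.459341 < -0.5 is true → IN Λ
[4] lift (-2,-7): star map gives -0.651923; window check -1.9 ≤ -0.651923 < -0.5 is true → IN Λ
[5] lift (-2,1): star map gives -2.192582; window check -1.9 ≤ -2.192582 < -0.5 is false → out
[6] lift (-7,-5): star map gives -6.037088; window check -1.9 ≤ -6.037088 < -0.5 is false → out
[7] lift (-2,-6): star map gives -0.844506; window check -1.9 ≤ -0.844506 < -0.5 is true → IN Λ
[8] lift (-1,-2): star map gives -0.614835; window check -1.9 ≤ -0.614835 < -0.5 is true → IN Λ
[9] lift (3,4): star map gives 2.229670; window check -1.9 ≤ 2.229670 < -0.5 is false → out

2, 3, 4, 7, 8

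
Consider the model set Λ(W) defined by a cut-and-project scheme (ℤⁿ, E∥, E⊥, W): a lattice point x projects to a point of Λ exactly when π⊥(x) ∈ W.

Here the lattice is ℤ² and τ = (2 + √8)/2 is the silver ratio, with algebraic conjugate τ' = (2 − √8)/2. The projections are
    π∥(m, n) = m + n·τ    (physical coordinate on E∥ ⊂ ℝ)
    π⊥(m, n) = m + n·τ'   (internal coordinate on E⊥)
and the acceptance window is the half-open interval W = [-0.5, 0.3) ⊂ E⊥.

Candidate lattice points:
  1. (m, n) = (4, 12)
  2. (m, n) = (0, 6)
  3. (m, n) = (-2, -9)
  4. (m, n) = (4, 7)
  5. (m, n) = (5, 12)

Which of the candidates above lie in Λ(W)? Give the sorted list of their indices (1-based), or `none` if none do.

5

Compute τ' = (2−√8)/2 = -0.414214, so π⊥(m,n) = m -0.414214·n.
[1] lift (4,12): star map gives -0.970563; window check -0.5 ≤ -0.970563 < 0.3 is false → out
[2] lift (0,6): star map gives -2.485281; window check -0.5 ≤ -2.485281 < 0.3 is false → out
[3] lift (-2,-9): star map gives 1.727922; window check -0.5 ≤ 1.727922 < 0.3 is false → out
[4] lift (4,7): star map gives 1.100505; window check -0.5 ≤ 1.100505 < 0.3 is false → out
[5] lift (5,12): star map gives 0.029437; window check -0.5 ≤ 0.029437 < 0.3 is true → IN Λ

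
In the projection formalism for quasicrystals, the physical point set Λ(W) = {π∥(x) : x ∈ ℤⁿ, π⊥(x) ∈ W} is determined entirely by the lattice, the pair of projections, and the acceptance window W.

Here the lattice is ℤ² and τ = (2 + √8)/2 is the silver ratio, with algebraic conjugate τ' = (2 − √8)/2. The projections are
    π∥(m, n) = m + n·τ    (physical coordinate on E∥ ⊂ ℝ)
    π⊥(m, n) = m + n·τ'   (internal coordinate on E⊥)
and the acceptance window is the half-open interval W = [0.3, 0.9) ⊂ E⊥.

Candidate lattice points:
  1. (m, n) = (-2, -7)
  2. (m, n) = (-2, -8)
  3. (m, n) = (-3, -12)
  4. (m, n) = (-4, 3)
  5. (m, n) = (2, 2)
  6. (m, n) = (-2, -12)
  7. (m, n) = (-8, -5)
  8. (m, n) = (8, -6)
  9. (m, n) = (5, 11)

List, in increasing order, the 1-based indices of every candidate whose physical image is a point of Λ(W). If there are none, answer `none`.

1, 9

Numerically τ ≈ 2.4142 and τ' = −1/τ ≈ -0.4142.
[1] lift (-2,-7): star map gives 0.8995; window check 0.3 ≤ 0.8995 < 0.9 is true → IN Λ
[2] lift (-2,-8): star map gives 1.3137; window check 0.3 ≤ 1.3137 < 0.9 is false → out
[3] lift (-3,-12): star map gives 1.9706; window check 0.3 ≤ 1.9706 < 0.9 is false → out
[4] lift (-4,3): star map gives -5.2426; window check 0.3 ≤ -5.2426 < 0.9 is false → out
[5] lift (2,2): star map gives 1.1716; window check 0.3 ≤ 1.1716 < 0.9 is false → out
[6] lift (-2,-12): star map gives 2.9706; window check 0.3 ≤ 2.9706 < 0.9 is false → out
[7] lift (-8,-5): star map gives -5.9289; window check 0.3 ≤ -5.9289 < 0.9 is false → out
[8] lift (8,-6): star map gives 10.4853; window check 0.3 ≤ 10.4853 < 0.9 is false → out
[9] lift (5,11): star map gives 0.4437; window check 0.3 ≤ 0.4437 < 0.9 is true → IN Λ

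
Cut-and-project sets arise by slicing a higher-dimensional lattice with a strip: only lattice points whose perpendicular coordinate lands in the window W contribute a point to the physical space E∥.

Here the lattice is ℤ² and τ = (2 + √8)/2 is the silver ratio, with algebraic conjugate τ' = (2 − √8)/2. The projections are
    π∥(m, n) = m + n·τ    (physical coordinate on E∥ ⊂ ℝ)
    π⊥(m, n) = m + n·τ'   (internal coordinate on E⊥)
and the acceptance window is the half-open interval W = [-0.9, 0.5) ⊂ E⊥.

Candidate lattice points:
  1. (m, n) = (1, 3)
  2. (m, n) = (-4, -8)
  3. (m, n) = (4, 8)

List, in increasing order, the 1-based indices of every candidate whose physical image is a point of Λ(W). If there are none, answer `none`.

Compute τ' = (2−√8)/2 = -0.414214, so π⊥(m,n) = m -0.414214·n.
candidate 1: (m,n)=(1,3) → π∥ = 1+3·τ ≈ 8.242641, π⊥ = 1+3·τ' ≈ -0.242641 ∈ [-0.9, 0.5) ⇒ IN Λ
candidate 2: (m,n)=(-4,-8) → π∥ = -4-8·τ ≈ -23.313708, π⊥ = -4-8·τ' ≈ -0.686292 ∈ [-0.9, 0.5) ⇒ IN Λ
candidate 3: (m,n)=(4,8) → π∥ = 4+8·τ ≈ 23.313708, π⊥ = 4+8·τ' ≈ 0.686292 ∉ [-0.9, 0.5) ⇒ out

1, 2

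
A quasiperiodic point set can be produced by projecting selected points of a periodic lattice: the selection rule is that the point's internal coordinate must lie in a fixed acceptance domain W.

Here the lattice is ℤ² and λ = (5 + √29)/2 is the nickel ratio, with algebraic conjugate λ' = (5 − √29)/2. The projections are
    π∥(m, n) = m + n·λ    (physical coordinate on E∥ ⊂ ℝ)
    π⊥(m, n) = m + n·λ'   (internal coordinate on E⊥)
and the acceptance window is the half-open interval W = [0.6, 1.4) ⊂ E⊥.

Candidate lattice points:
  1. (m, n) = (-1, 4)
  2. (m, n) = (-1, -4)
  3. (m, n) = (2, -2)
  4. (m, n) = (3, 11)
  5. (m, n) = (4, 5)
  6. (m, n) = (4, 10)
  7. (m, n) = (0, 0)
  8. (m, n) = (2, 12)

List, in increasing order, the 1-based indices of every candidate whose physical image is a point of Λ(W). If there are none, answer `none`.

λ' = (5−√29)/2 ≈ -0.192582.
candidate 1: (m,n)=(-1,4) → π∥ = -1+4·λ ≈ 19.770330, π⊥ = -1+4·λ' ≈ -1.770330 ∉ [0.6, 1.4) ⇒ out
candidate 2: (m,n)=(-1,-4) → π∥ = -1-4·λ ≈ -21.770330, π⊥ = -1-4·λ' ≈ -0.229670 ∉ [0.6, 1.4) ⇒ out
candidate 3: (m,n)=(2,-2) → π∥ = 2-2·λ ≈ -8.385165, π⊥ = 2-2·λ' ≈ 2.385165 ∉ [0.6, 1.4) ⇒ out
candidate 4: (m,n)=(3,11) → π∥ = 3+11·λ ≈ 60.118406, π⊥ = 3+11·λ' ≈ 0.881594 ∈ [0.6, 1.4) ⇒ IN Λ
candidate 5: (m,n)=(4,5) → π∥ = 4+5·λ ≈ 29.962912, π⊥ = 4+5·λ' ≈ 3.037088 ∉ [0.6, 1.4) ⇒ out
candidate 6: (m,n)=(4,10) → π∥ = 4+10·λ ≈ 55.925824, π⊥ = 4+10·λ' ≈ 2.074176 ∉ [0.6, 1.4) ⇒ out
candidate 7: (m,n)=(0,0) → π∥ = 0+0·λ ≈ 0.000000, π⊥ = 0+0·λ' ≈ 0.000000 ∉ [0.6, 1.4) ⇒ out
candidate 8: (m,n)=(2,12) → π∥ = 2+12·λ ≈ 64.310989, π⊥ = 2+12·λ' ≈ -0.310989 ∉ [0.6, 1.4) ⇒ out

4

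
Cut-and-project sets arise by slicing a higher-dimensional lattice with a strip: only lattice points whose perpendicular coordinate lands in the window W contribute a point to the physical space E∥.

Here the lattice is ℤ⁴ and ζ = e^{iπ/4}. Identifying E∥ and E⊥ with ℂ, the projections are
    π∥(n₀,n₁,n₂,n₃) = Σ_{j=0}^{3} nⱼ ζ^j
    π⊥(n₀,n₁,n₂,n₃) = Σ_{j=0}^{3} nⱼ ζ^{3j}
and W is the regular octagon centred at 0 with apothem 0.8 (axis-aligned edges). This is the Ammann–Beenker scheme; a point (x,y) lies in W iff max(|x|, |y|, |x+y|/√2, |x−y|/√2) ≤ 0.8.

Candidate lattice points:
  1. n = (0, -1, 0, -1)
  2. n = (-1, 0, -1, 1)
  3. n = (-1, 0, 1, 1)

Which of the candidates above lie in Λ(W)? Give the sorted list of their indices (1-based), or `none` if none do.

3

Internal map: ζ^{3j} for j=0..3 gives (1,0), (−√2/2,√2/2), (0,−1), (√2/2,√2/2).
#1 (0, -1, 0, -1): internal (0.0000, -1.4142); octagon support 1.4142 vs apothem 0.8 → ∉ W
#2 (-1, 0, -1, 1): internal (-0.2929, 1.7071); octagon support 1.7071 vs apothem 0.8 → ∉ W
#3 (-1, 0, 1, 1): internal (-0.2929, -0.2929); octagon support 0.4142 vs apothem 0.8 → ∈ W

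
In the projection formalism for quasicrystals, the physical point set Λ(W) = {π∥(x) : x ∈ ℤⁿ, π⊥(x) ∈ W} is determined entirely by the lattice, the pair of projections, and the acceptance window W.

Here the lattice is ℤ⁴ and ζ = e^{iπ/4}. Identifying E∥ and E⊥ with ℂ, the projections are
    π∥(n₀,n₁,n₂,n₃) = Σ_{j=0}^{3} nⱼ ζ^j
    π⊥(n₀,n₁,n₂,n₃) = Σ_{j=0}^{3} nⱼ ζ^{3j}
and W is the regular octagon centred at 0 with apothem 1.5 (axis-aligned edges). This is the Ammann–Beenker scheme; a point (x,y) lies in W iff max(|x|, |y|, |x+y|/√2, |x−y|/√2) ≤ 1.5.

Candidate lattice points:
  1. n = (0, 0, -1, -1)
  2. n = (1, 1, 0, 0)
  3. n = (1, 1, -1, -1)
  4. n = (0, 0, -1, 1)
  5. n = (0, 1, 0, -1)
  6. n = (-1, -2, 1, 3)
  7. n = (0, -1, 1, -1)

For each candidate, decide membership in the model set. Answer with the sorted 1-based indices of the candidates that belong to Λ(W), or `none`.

π⊥(n) = n₀ + n₁ζ³ + n₂ζ⁶ + n₃ζ⁹ where ζ = e^{iπ/4}.
#1 (0, 0, -1, -1): internal (-0.70711, 0.29289); octagon support 0.70711 vs apothem 1.5 → ∈ W
#2 (1, 1, 0, 0): internal (0.29289, 0.70711); octagon support 0.70711 vs apothem 1.5 → ∈ W
#3 (1, 1, -1, -1): internal (-0.41421, 1.00000); octagon support 1.00000 vs apothem 1.5 → ∈ W
#4 (0, 0, -1, 1): internal (0.70711, 1.70711); octagon support 1.70711 vs apothem 1.5 → ∉ W
#5 (0, 1, 0, -1): internal (-1.41421, 0.00000); octagon support 1.41421 vs apothem 1.5 → ∈ W
#6 (-1, -2, 1, 3): internal (2.53553, -0.29289); octagon support 2.53553 vs apothem 1.5 → ∉ W
#7 (0, -1, 1, -1): internal (0.00000, -2.41421); octagon support 2.41421 vs apothem 1.5 → ∉ W

1, 2, 3, 5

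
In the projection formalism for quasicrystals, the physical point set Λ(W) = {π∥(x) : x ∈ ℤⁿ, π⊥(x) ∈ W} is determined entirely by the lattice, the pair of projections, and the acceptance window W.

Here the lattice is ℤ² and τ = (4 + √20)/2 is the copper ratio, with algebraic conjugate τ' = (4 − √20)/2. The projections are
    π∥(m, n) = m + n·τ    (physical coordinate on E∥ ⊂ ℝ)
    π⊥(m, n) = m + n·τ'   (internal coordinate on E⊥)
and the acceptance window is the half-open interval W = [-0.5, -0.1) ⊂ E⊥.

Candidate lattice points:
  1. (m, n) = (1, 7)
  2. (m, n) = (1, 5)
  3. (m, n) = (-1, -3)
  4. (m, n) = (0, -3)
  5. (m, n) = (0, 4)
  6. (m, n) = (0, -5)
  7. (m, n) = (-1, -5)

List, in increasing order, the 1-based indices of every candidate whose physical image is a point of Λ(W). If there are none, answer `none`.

2, 3

τ' = (4−√20)/2 ≈ -0.2361.
[1] lift (1,7): star map gives -0.6525; window check -0.5 ≤ -0.6525 < -0.1 is false → out
[2] lift (1,5): star map gives -0.1803; window check -0.5 ≤ -0.1803 < -0.1 is true → IN Λ
[3] lift (-1,-3): star map gives -0.2918; window check -0.5 ≤ -0.2918 < -0.1 is true → IN Λ
[4] lift (0,-3): star map gives 0.7082; window check -0.5 ≤ 0.7082 < -0.1 is false → out
[5] lift (0,4): star map gives -0.9443; window check -0.5 ≤ -0.9443 < -0.1 is false → out
[6] lift (0,-5): star map gives 1.1803; window check -0.5 ≤ 1.1803 < -0.1 is false → out
[7] lift (-1,-5): star map gives 0.1803; window check -0.5 ≤ 0.1803 < -0.1 is false → out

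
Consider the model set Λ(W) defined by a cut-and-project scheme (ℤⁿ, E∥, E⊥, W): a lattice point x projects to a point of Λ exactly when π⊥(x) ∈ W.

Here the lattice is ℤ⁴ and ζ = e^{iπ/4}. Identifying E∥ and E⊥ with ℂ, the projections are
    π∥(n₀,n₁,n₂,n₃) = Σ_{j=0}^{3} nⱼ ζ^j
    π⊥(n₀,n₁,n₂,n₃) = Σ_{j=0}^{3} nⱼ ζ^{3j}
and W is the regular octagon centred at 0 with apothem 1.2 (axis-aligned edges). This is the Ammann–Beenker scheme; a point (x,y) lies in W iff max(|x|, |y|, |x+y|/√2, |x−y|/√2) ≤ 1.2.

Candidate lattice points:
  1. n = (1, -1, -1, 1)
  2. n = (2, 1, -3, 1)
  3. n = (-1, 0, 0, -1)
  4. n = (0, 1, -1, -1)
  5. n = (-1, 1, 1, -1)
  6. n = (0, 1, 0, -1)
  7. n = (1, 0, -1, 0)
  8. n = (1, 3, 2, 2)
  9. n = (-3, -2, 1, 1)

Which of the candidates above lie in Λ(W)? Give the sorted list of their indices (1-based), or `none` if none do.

π⊥(n) = n₀ + n₁ζ³ + n₂ζ⁶ + n₃ζ⁹ where ζ = e^{iπ/4}.
#1 (1, -1, -1, 1): internal (2.4142, 1.0000); octagon support 2.4142 vs apothem 1.2 → ∉ W
#2 (2, 1, -3, 1): internal (2.0000, 4.4142); octagon support 4.5355 vs apothem 1.2 → ∉ W
#3 (-1, 0, 0, -1): internal (-1.7071, -0.7071); octagon support 1.7071 vs apothem 1.2 → ∉ W
#4 (0, 1, -1, -1): internal (-1.4142, 1.0000); octagon support 1.7071 vs apothem 1.2 → ∉ W
#5 (-1, 1, 1, -1): internal (-2.4142, -1.0000); octagon support 2.4142 vs apothem 1.2 → ∉ W
#6 (0, 1, 0, -1): internal (-1.4142, 0.0000); octagon support 1.4142 vs apothem 1.2 → ∉ W
#7 (1, 0, -1, 0): internal (1.0000, 1.0000); octagon support 1.4142 vs apothem 1.2 → ∉ W
#8 (1, 3, 2, 2): internal (0.2929, 1.5355); octagon support 1.5355 vs apothem 1.2 → ∉ W
#9 (-3, -2, 1, 1): internal (-0.8787, -1.7071); octagon support 1.8284 vs apothem 1.2 → ∉ W

none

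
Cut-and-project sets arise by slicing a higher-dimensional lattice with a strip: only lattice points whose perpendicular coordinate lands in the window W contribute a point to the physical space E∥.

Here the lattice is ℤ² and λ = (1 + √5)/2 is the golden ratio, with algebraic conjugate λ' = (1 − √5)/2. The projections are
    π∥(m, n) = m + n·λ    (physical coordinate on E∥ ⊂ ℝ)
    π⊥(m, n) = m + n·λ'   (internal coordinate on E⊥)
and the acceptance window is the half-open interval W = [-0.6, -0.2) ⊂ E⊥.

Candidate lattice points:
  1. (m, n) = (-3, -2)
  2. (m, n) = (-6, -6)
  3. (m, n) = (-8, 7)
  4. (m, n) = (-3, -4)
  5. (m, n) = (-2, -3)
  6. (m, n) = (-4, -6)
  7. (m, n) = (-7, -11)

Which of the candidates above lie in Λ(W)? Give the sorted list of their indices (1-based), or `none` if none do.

Numerically λ ≈ 1.6180 and λ' = −1/λ ≈ -0.6180.
candidate 1: (m,n)=(-3,-2) → π∥ = -3-2·λ ≈ -6.2361, π⊥ = -3-2·λ' ≈ -1.7639 ∉ [-0.6, -0.2) ⇒ out
candidate 2: (m,n)=(-6,-6) → π∥ = -6-6·λ ≈ -15.7082, π⊥ = -6-6·λ' ≈ -2.2918 ∉ [-0.6, -0.2) ⇒ out
candidate 3: (m,n)=(-8,7) → π∥ = -8+7·λ ≈ 3.3262, π⊥ = -8+7·λ' ≈ -12.3262 ∉ [-0.6, -0.2) ⇒ out
candidate 4: (m,n)=(-3,-4) → π∥ = -3-4·λ ≈ -9.4721, π⊥ = -3-4·λ' ≈ -0.5279 ∈ [-0.6, -0.2) ⇒ IN Λ
candidate 5: (m,n)=(-2,-3) → π∥ = -2-3·λ ≈ -6.8541, π⊥ = -2-3·λ' ≈ -0.1459 ∉ [-0.6, -0.2) ⇒ out
candidate 6: (m,n)=(-4,-6) → π∥ = -4-6·λ ≈ -13.7082, π⊥ = -4-6·λ' ≈ -0.2918 ∈ [-0.6, -0.2) ⇒ IN Λ
candidate 7: (m,n)=(-7,-11) → π∥ = -7-11·λ ≈ -24.7984, π⊥ = -7-11·λ' ≈ -0.2016 ∈ [-0.6, -0.2) ⇒ IN Λ

4, 6, 7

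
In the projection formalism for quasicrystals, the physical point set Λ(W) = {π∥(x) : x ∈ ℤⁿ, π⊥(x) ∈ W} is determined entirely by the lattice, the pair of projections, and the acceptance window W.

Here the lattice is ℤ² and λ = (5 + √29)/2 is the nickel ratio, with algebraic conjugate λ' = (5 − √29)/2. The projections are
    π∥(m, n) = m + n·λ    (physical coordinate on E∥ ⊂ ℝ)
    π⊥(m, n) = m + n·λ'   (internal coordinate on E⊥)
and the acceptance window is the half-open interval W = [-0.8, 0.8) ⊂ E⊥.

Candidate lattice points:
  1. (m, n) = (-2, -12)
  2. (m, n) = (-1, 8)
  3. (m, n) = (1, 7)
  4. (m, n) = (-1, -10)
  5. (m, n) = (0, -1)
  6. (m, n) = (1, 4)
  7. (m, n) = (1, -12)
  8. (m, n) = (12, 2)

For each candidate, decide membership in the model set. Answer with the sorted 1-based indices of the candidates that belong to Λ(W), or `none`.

1, 3, 5, 6

λ' = (5−√29)/2 ≈ -0.19258.
[1] lift (-2,-12): star map gives 0.31099; window check -0.8 ≤ 0.31099 < 0.8 is true → IN Λ
[2] lift (-1,8): star map gives -2.54066; window check -0.8 ≤ -2.54066 < 0.8 is false → out
[3] lift (1,7): star map gives -0.34808; window check -0.8 ≤ -0.34808 < 0.8 is true → IN Λ
[4] lift (-1,-10): star map gives 0.92582; window check -0.8 ≤ 0.92582 < 0.8 is false → out
[5] lift (0,-1): star map gives 0.19258; window check -0.8 ≤ 0.19258 < 0.8 is true → IN Λ
[6] lift (1,4): star map gives 0.22967; window check -0.8 ≤ 0.22967 < 0.8 is true → IN Λ
[7] lift (1,-12): star map gives 3.31099; window check -0.8 ≤ 3.31099 < 0.8 is false → out
[8] lift (12,2): star map gives 11.61484; window check -0.8 ≤ 11.61484 < 0.8 is false → out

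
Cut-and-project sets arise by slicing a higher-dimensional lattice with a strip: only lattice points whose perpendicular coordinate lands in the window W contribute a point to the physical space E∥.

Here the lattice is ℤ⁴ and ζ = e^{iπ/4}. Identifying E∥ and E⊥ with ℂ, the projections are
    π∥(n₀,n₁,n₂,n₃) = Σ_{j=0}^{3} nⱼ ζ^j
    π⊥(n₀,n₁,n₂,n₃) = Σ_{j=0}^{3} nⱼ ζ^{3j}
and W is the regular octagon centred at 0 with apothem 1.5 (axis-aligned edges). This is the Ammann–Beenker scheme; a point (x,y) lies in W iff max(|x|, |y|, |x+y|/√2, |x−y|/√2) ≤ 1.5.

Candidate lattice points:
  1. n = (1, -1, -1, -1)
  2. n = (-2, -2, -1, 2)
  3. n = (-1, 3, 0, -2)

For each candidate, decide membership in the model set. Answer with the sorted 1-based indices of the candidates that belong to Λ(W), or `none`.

With ζ = e^{iπ/4} the internal vectors are ζ^0,ζ^3,ζ^6,ζ^9.
#1 (1, -1, -1, -1): internal (1.00000, -0.41421); octagon support 1.00000 vs apothem 1.5 → ∈ W
#2 (-2, -2, -1, 2): internal (0.82843, 1.00000); octagon support 1.29289 vs apothem 1.5 → ∈ W
#3 (-1, 3, 0, -2): internal (-4.53553, 0.70711); octagon support 4.53553 vs apothem 1.5 → ∉ W

1, 2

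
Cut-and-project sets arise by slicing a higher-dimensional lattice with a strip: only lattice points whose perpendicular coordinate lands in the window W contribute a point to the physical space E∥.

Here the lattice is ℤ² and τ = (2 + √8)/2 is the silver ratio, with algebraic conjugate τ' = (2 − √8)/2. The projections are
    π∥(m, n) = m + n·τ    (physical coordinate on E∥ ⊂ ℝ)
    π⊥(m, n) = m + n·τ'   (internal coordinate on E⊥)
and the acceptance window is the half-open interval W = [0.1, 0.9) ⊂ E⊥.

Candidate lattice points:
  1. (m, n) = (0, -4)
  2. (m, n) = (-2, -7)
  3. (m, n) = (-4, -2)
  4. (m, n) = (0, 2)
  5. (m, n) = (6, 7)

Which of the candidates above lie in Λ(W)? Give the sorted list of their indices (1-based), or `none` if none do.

Compute τ' = (2−√8)/2 = -0.414214, so π⊥(m,n) = m -0.414214·n.
#1 (0,-4): internal coord 0 + (-4)·τ' = +1.656854; +1.656854 ∉ [0.1, 0.9) → out
#2 (-2,-7): internal coord -2 + (-7)·τ' = +0.899495; +0.899495 ∈ [0.1, 0.9) → IN Λ
#3 (-4,-2): internal coord -4 + (-2)·τ' = -3.171573; -3.171573 ∉ [0.1, 0.9) → out
#4 (0,2): internal coord 0 + (2)·τ' = -0.828427; -0.828427 ∉ [0.1, 0.9) → out
#5 (6,7): internal coord 6 + (7)·τ' = +3.100505; +3.100505 ∉ [0.1, 0.9) → out

2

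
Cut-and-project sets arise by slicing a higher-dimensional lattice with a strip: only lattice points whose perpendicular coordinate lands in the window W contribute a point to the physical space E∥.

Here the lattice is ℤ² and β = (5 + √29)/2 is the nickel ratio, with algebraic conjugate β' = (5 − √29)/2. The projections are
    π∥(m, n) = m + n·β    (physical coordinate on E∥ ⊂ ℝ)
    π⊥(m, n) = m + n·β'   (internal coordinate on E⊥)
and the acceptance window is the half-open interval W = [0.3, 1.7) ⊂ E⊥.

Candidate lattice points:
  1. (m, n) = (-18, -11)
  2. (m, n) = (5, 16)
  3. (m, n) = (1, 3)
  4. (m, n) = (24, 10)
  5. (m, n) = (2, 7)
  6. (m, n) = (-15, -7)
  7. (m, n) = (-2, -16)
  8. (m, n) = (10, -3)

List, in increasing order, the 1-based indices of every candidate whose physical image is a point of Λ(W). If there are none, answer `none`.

3, 5, 7

Compute β' = (5−√29)/2 = -0.19258, so π⊥(m,n) = m -0.19258·n.
candidate 1: (m,n)=(-18,-11) → π∥ = -18-11·β ≈ -75.11841, π⊥ = -18-11·β' ≈ -15.88159 ∉ [0.3, 1.7) ⇒ out
candidate 2: (m,n)=(5,16) → π∥ = 5+16·β ≈ 88.08132, π⊥ = 5+16·β' ≈ 1.91868 ∉ [0.3, 1.7) ⇒ out
candidate 3: (m,n)=(1,3) → π∥ = 1+3·β ≈ 16.57775, π⊥ = 1+3·β' ≈ 0.42225 ∈ [0.3, 1.7) ⇒ IN Λ
candidate 4: (m,n)=(24,10) → π∥ = 24+10·β ≈ 75.92582, π⊥ = 24+10·β' ≈ 22.07418 ∉ [0.3, 1.7) ⇒ out
candidate 5: (m,n)=(2,7) → π∥ = 2+7·β ≈ 38.34808, π⊥ = 2+7·β' ≈ 0.65192 ∈ [0.3, 1.7) ⇒ IN Λ
candidate 6: (m,n)=(-15,-7) → π∥ = -15-7·β ≈ -51.34808, π⊥ = -15-7·β' ≈ -13.65192 ∉ [0.3, 1.7) ⇒ out
candidate 7: (m,n)=(-2,-16) → π∥ = -2-16·β ≈ -85.08132, π⊥ = -2-16·β' ≈ 1.08132 ∈ [0.3, 1.7) ⇒ IN Λ
candidate 8: (m,n)=(10,-3) → π∥ = 10-3·β ≈ -5.57775, π⊥ = 10-3·β' ≈ 10.57775 ∉ [0.3, 1.7) ⇒ out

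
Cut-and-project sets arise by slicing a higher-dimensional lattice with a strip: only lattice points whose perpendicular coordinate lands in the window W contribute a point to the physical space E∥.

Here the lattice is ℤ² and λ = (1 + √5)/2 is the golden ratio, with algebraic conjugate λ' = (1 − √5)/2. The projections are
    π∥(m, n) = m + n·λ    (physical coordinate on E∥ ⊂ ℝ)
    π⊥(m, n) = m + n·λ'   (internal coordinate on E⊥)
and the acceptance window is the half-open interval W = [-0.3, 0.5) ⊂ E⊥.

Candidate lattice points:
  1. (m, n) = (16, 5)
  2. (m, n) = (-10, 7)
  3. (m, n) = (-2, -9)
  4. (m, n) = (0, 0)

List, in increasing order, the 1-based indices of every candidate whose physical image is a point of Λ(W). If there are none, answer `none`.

4

Numerically λ ≈ 1.61803 and λ' = −1/λ ≈ -0.61803.
[1] lift (16,5): star map gives 12.90983; window check -0.3 ≤ 12.90983 < 0.5 is false → out
[2] lift (-10,7): star map gives -14.32624; window check -0.3 ≤ -14.32624 < 0.5 is false → out
[3] lift (-2,-9): star map gives 3.56231; window check -0.3 ≤ 3.56231 < 0.5 is false → out
[4] lift (0,0): star map gives 0.00000; window check -0.3 ≤ 0.00000 < 0.5 is true → IN Λ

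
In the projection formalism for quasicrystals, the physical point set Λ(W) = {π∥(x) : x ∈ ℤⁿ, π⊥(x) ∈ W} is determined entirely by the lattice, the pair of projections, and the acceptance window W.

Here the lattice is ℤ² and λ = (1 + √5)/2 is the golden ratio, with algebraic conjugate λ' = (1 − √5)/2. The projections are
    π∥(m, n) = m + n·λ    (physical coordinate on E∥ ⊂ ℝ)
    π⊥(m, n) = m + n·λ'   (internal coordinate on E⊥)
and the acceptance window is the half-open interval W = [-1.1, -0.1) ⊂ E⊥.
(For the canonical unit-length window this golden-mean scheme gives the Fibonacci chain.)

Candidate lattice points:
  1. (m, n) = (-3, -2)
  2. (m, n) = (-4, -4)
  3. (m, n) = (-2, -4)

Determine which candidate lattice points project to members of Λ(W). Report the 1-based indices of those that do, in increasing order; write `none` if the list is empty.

Compute λ' = (1−√5)/2 = -0.61803, so π⊥(m,n) = m -0.61803·n.
[1] lift (-3,-2): star map gives -1.76393; window check -1.1 ≤ -1.76393 < -0.1 is false → out
[2] lift (-4,-4): star map gives -1.52786; window check -1.1 ≤ -1.52786 < -0.1 is false → out
[3] lift (-2,-4): star map gives 0.47214; window check -1.1 ≤ 0.47214 < -0.1 is false → out

none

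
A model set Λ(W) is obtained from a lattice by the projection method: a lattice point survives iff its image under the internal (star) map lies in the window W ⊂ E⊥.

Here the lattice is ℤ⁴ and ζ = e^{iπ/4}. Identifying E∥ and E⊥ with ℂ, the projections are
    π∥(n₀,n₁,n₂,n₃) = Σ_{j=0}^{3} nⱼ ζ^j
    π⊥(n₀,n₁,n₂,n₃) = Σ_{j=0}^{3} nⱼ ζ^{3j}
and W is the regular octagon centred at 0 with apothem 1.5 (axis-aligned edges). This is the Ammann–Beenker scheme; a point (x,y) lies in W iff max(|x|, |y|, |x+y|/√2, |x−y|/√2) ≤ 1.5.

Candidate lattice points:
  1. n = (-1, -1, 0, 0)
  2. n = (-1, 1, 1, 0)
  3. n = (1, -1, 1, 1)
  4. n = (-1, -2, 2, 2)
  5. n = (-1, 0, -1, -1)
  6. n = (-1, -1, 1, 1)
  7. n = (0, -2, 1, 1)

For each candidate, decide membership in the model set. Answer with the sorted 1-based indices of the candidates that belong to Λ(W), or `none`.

Internal map: ζ^{3j} for j=0..3 gives (1,0), (−√2/2,√2/2), (0,−1), (√2/2,√2/2).
#1 (-1, -1, 0, 0): internal (-0.29289, -0.70711); octagon support 0.70711 vs apothem 1.5 → ∈ W
#2 (-1, 1, 1, 0): internal (-1.70711, -0.29289); octagon support 1.70711 vs apothem 1.5 → ∉ W
#3 (1, -1, 1, 1): internal (2.41421, -1.00000); octagon support 2.41421 vs apothem 1.5 → ∉ W
#4 (-1, -2, 2, 2): internal (1.82843, -2.00000); octagon support 2.70711 vs apothem 1.5 → ∉ W
#5 (-1, 0, -1, -1): internal (-1.70711, 0.29289); octagon support 1.70711 vs apothem 1.5 → ∉ W
#6 (-1, -1, 1, 1): internal (0.41421, -1.00000); octagon support 1.00000 vs apothem 1.5 → ∈ W
#7 (0, -2, 1, 1): internal (2.12132, -1.70711); octagon support 2.70711 vs apothem 1.5 → ∉ W

1, 6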